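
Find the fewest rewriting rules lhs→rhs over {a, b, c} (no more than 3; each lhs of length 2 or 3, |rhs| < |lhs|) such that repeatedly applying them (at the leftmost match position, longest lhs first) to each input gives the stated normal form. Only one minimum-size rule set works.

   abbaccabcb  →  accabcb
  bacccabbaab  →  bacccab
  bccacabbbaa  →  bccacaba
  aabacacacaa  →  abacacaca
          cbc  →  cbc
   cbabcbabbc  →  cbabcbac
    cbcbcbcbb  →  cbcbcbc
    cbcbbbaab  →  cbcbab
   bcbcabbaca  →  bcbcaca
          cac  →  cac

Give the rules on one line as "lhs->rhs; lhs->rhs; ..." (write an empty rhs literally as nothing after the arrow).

  | abbaccabcb => aaccabcb => accabcb
  | bacccabbaab => bacccaaab => bacccaab => bacccab
  | bccacabbbaa => bccacabaa => bccacaba
  | aabacacacaa => abacacacaa => abacacaca

aa->a; bb->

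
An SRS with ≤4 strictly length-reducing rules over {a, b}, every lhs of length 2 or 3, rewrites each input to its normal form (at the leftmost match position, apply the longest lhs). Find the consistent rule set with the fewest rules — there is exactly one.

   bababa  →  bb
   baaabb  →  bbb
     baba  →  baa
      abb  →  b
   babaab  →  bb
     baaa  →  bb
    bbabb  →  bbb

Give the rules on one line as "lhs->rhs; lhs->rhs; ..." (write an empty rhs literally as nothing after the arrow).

  | bababa => baaba => baaa => bab => bb
  | baaabb => babbb => bbb
  | baba => baa
  | abb => b

aaa->ab; ab->b; aba->aa; abb->b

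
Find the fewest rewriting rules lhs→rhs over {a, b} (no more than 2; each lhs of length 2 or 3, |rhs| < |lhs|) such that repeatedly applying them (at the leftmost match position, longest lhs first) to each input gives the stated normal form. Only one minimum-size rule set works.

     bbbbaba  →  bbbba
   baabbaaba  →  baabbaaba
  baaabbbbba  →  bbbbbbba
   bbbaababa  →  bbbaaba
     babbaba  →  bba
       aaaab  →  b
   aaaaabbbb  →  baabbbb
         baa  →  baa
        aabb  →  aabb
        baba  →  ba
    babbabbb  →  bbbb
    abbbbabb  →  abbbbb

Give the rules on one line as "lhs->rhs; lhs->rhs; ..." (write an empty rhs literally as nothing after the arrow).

  | bbbbaba => bbbba
  | baabbaaba
  | baaabbbbba => bbbbbbba
  | bbbaababa => bbbaaba

aaa->b; bab->b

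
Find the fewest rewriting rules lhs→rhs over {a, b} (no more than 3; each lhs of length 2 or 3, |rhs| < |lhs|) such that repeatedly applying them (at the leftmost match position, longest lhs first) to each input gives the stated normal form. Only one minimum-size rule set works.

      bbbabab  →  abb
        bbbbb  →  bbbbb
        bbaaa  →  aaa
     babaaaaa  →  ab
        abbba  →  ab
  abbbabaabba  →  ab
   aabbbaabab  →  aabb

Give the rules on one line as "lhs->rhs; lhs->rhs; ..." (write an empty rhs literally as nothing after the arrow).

aba->ab; ba->a

  | bbbabab => bbabab => babab => abab => abb
  | bbbbb
  | bbaaa => baaa => aaa
  | babaaaaa => abaaaaa => abaaaa => abaaa => abaa => aba => ab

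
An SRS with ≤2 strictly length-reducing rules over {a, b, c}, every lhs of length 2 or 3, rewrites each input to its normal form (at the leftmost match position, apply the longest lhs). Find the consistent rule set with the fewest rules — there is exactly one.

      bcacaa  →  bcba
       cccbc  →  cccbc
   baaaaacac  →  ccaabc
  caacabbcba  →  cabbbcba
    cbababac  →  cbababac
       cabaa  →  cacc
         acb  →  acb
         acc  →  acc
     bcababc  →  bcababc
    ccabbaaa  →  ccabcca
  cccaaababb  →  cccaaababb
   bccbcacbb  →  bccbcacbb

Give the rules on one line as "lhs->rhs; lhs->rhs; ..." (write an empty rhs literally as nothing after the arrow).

aca->b; baa->cc

  | bcacaa => bcba
  | cccbc
  | baaaaacac => ccaaacac => ccaabc
  | caacabbcba => cabbbcba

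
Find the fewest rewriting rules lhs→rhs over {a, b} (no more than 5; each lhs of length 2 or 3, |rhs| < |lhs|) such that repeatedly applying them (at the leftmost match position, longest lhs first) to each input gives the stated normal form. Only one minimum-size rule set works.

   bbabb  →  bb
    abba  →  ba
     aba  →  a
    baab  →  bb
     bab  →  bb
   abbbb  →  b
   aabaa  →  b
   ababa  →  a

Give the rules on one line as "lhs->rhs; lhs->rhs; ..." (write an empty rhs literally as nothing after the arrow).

  | bbabb => bbbb => bb
  | abba => ba
  | aba => a
  | baab => bb

aa->; ab->; bab->bb; bbb->b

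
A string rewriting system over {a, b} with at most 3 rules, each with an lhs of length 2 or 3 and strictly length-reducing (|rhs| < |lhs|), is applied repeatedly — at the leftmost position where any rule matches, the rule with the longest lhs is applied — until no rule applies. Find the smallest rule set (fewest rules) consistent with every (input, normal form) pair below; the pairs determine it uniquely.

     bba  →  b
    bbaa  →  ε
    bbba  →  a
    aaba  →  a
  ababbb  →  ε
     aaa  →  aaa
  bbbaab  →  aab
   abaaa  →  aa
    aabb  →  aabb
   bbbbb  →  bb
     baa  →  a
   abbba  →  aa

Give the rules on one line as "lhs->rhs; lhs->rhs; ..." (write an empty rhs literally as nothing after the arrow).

  | bba => b
  | bbaa => ba => ε
  | bbba => a
  | aaba => a

aba->; ba->; bbb->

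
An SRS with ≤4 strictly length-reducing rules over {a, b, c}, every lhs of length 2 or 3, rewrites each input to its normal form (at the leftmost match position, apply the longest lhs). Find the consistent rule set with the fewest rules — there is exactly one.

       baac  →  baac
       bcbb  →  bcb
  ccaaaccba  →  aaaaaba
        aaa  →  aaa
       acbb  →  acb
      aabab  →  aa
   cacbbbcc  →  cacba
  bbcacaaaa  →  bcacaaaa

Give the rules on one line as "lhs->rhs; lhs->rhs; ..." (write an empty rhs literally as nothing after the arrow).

  | baac
  | bcbb => bcb
  | ccaaaccba => aaaaccba => aaaaaba
  | aaa

bab->; bb->b; cc->a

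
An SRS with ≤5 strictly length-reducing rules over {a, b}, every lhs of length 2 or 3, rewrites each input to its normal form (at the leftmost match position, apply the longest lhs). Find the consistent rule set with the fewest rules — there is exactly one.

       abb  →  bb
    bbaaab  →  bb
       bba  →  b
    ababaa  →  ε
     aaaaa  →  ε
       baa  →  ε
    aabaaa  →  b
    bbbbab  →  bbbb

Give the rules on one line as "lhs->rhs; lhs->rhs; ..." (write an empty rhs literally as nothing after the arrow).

aa->b; ab->b; ba->; baa->ba

  | abb => bb
  | bbaaab => bbaab => bbab => bb
  | bba => b
  | ababaa => babaa => baa => ba => ε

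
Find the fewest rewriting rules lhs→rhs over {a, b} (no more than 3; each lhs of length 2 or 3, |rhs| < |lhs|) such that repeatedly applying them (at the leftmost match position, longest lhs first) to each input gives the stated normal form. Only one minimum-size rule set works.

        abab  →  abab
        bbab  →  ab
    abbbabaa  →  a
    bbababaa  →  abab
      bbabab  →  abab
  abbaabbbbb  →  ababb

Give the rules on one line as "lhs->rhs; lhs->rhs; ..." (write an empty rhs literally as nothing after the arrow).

aa->; bba->a; bbb->ba

  | abab
  | bbab => ab
  | abbbabaa => abaabaa => abbaa => aaa => a
  | bbababaa => ababaa => abab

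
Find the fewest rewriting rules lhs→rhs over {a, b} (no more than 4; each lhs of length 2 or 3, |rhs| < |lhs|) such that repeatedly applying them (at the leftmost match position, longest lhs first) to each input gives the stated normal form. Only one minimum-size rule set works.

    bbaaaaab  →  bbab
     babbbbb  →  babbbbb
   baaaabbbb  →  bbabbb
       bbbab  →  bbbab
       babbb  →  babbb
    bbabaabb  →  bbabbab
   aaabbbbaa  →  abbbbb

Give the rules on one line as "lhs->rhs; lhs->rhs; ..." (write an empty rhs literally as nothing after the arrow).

  | bbaaaaab => bbaaab => bbab
  | babbbbb
  | baaaabbbb => baabbbb => bbabbb
  | bbbab

aa->b; aaa->a; aab->ba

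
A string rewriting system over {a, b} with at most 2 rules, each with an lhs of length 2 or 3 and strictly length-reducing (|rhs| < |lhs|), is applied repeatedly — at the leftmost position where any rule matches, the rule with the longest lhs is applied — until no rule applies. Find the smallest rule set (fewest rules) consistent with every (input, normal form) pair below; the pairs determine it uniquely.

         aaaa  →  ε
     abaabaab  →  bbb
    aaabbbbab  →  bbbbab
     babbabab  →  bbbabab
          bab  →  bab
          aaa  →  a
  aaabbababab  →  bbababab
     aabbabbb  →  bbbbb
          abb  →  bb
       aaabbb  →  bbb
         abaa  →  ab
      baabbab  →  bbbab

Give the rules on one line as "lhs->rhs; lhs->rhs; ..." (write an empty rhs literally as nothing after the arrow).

  | aaaa => aa => ε
  | abaabaab => abbaab => bbaab => bbb
  | aaabbbbab => abbbbab => bbbbab
  | babbabab => bbbabab

aa->; abb->bb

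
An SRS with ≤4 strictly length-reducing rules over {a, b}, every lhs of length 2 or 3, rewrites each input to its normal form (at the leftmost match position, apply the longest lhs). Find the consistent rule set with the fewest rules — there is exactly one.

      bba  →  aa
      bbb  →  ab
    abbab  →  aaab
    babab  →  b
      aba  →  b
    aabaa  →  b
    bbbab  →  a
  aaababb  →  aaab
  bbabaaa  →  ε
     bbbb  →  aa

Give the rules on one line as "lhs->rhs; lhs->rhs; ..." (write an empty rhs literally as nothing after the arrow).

  | bba => aa
  | bbb => ab
  | abbab => aaab
  | babab => bab => b

aba->b; ba->; bb->a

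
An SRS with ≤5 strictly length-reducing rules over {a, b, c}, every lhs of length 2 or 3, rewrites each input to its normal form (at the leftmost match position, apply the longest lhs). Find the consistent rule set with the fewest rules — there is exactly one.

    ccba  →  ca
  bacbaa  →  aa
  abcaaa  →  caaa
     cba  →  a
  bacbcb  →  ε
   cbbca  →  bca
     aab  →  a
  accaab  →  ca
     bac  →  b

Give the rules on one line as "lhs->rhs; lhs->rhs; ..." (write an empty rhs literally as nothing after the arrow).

ab->; ac->; bb->; cb->

  | ccba => ca
  | bacbaa => bbaa => aa
  | abcaaa => caaa
  | cba => a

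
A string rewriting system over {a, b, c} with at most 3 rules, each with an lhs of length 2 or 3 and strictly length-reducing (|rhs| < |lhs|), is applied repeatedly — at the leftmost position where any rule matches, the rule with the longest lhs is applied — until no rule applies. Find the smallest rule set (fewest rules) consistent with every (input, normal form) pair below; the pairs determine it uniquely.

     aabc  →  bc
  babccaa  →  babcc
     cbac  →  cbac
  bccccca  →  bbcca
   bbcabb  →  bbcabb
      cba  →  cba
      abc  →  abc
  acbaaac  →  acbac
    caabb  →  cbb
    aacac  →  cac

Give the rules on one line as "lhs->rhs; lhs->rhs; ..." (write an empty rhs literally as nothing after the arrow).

aa->; ccc->b

  | aabc => bc
  | babccaa => babcc
  | cbac
  | bccccca => bbcca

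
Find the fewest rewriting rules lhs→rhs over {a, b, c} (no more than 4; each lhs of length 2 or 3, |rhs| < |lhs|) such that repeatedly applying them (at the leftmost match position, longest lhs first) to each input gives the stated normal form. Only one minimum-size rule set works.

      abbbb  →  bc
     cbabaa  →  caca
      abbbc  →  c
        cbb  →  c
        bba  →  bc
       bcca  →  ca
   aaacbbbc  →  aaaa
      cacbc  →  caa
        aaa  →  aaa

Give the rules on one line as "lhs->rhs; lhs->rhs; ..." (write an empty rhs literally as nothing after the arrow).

  | abbbb => bcbb => bcb => bc
  | cbabaa => cabaa => caca
  | abbbc => bcbc => bcc => ba => c
  | cbb => cb => c

abb->bc; ba->c; cb->c; cc->a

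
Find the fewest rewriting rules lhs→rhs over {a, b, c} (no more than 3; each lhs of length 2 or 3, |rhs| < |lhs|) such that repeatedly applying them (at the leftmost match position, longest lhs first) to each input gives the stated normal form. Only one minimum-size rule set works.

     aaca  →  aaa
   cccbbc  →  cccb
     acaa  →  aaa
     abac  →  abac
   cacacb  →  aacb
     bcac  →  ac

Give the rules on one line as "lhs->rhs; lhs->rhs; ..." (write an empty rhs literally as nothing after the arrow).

  | aaca => aaa
  | cccbbc => cccb
  | acaa => aaa
  | abac

bc->; ca->a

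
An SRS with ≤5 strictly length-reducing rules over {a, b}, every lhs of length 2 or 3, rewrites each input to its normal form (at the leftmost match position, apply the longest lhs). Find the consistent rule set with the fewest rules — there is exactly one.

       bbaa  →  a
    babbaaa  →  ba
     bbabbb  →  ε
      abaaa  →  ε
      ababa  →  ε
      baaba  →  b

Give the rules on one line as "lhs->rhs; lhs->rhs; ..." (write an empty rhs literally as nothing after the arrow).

  | bbaa => aaa => a
  | babbaaa => baaaaa => baaa => ba
  | bbabbb => aabbb => abb => aa => ε
  | abaaa => aaaa => aa => ε

aa->; aab->a; aba->aa; bb->a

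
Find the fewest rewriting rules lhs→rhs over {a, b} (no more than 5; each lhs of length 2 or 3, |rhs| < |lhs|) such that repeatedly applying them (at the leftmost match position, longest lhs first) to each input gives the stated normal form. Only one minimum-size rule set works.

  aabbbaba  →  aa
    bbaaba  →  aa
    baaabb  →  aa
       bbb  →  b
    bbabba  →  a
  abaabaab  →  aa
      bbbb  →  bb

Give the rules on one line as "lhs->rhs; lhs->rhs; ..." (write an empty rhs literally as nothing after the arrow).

ab->; abb->ab; ba->a; bbb->b

  | aabbbaba => aabbaba => aababa => aaba => aa
  | bbaaba => baaba => aaba => aa
  | baaabb => aaabb => aaab => aa
  | bbb => b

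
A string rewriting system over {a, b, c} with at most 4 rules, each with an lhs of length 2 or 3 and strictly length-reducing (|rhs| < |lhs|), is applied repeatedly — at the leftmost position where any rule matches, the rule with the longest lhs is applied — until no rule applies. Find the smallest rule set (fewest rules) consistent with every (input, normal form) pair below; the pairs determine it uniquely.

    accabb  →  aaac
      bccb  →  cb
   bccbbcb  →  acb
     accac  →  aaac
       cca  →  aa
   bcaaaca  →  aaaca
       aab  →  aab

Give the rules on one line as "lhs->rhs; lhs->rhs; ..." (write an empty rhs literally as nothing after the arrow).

bb->c; bc->; cc->a

  | accabb => aaabb => aaac
  | bccb => cb
  | bccbbcb => cbbcb => cccb => acb
  | accac => aaac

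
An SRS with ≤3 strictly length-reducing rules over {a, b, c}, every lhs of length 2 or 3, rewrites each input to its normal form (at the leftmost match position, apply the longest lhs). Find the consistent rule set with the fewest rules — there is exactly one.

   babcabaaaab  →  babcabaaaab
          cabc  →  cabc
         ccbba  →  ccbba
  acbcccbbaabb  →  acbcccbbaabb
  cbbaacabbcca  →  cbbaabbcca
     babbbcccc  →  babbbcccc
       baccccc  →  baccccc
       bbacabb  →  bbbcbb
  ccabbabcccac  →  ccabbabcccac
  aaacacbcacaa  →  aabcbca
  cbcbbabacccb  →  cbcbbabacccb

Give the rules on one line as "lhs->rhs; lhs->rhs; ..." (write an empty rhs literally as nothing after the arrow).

aac->a; aca->bc

  | babcabaaaab
  | cabc
  | ccbba
  | acbcccbbaabb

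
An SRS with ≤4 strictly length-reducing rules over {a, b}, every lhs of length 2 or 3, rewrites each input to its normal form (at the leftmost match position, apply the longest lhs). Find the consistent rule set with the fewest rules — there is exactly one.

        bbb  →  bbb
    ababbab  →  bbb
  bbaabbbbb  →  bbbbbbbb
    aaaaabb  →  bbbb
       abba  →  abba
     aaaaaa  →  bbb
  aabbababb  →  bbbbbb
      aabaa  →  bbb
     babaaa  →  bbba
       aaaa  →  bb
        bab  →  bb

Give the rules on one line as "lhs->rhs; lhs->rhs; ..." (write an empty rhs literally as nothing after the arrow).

  | bbb
  | ababbab => bbab => bbb
  | bbaabbbbb => bbbbbbbb
  | aaaaabb => baaabb => bbabb => bbbb

aa->b; aba->; bab->bb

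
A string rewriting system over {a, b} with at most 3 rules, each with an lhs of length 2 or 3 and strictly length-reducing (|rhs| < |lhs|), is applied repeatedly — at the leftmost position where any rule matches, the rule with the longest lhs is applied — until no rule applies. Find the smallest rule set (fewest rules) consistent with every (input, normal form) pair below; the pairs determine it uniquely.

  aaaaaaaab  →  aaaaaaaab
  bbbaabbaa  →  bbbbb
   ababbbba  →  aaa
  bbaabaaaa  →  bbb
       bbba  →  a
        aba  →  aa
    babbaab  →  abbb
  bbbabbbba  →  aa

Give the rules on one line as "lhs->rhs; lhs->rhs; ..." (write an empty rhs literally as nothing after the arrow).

  | aaaaaaaab
  | bbbaabbaa => bbbbbaa => bbbbb
  | ababbbba => aabbbba => aabbba => aabba => aaba => aaa
  | bbaabaaaa => bbbaaaa => bbbaa => bbb

ba->a; baa->b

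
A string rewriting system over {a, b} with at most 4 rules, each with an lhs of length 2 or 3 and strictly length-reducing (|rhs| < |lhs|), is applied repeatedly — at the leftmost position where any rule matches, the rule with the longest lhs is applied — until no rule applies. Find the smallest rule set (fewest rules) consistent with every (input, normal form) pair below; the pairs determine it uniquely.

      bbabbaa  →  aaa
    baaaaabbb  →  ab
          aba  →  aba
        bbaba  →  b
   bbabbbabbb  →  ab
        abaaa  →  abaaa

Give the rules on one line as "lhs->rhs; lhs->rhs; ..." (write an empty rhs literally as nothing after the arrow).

  | bbabbaa => bbbaa => aaa
  | baaaaabbb => baaaabbb => baaabbb => baabbb => babbb => bbbb => ab
  | aba
  | bbaba => bba => b

abb->bb; bba->b; bbb->a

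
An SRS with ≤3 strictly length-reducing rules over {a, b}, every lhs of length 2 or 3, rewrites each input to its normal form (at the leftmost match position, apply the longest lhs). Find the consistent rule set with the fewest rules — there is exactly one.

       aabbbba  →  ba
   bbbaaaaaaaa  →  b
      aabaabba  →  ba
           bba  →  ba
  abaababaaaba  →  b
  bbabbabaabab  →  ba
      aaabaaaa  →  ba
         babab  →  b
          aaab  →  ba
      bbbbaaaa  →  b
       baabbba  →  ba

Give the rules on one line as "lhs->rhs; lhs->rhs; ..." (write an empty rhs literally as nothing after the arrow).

  | aabbbba => bbbbba => bbbba => bbba => bba => ba
  | bbbaaaaaaaa => bbaaaaaaaa => baaaaaaaa => bbaaaaaa => baaaaaa => bbaaaa => baaaa => bbaa => baa => bb => b
  | aabaabba => bbaabba => baabba => bbbba => bbba => bba => ba
  | bba => ba

aa->b; ab->a; bb->b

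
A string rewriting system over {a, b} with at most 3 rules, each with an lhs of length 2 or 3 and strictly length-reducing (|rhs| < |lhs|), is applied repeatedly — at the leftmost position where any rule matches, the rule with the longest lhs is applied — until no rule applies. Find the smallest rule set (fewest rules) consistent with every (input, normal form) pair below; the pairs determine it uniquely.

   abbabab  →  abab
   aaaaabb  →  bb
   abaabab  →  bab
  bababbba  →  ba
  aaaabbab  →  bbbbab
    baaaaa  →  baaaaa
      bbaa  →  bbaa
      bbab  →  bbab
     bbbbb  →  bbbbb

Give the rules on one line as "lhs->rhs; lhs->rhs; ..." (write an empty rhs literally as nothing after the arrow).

aab->bb; abb->

  | abbabab => abab
  | aaaaabb => aaabbb => abbbb => bb
  | abaabab => abbbab => bab
  | bababbba => babba => ba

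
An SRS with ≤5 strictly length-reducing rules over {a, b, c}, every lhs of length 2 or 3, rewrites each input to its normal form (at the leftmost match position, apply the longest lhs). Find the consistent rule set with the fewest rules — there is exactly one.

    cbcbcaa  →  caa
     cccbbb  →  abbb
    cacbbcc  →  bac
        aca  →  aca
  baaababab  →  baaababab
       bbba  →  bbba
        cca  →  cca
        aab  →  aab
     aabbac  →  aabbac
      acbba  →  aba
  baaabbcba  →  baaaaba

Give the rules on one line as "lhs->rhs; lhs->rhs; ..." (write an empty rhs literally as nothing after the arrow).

  | cbcbcaa => cbcaa => caa
  | cccbbb => abbb
  | cacbbcc => bbbcc => bac
  | aca

bbc->a; cac->b; cb->; ccc->a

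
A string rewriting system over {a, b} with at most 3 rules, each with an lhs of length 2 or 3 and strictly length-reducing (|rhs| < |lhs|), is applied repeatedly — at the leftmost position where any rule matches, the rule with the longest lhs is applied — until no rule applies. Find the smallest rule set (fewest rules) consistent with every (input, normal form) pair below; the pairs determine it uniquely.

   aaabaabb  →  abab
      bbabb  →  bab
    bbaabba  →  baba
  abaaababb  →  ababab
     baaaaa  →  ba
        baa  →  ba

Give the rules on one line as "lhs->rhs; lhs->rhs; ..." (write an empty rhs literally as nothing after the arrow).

  | aaabaabb => aabaabb => abaabb => ababb => abab
  | bbabb => babb => bab
  | bbaabba => baabba => babba => baba
  | abaaababb => abaababb => abababb => ababab

aa->a; bb->b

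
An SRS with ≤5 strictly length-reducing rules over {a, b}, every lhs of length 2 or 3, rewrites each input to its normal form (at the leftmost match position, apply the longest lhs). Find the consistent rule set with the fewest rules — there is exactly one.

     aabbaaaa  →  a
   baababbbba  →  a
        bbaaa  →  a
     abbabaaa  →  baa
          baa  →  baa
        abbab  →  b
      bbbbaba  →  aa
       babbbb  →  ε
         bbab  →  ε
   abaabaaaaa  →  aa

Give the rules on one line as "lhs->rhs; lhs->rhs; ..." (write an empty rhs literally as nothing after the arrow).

  | aabbaaaa => abaaaa => aaaaa => aaa => a
  | baababbbba => baaabbbba => babbbba => bbbba => bba => a
  | bbaaa => aaa => a
  | abbabaaa => babaaa => baaaa => baa

aaa->a; ab->; aba->aa; bb->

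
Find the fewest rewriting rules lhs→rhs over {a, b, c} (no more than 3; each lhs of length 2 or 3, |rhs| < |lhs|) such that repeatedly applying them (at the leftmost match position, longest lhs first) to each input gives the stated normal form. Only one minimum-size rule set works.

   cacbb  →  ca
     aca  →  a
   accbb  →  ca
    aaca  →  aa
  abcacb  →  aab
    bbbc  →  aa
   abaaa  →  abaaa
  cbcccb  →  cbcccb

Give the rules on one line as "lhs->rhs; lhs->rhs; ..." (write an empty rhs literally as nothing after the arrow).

  | cacbb => cbb => ca
  | aca => a
  | accbb => cbb => ca
  | aaca => aa

abc->aa; ac->; bb->a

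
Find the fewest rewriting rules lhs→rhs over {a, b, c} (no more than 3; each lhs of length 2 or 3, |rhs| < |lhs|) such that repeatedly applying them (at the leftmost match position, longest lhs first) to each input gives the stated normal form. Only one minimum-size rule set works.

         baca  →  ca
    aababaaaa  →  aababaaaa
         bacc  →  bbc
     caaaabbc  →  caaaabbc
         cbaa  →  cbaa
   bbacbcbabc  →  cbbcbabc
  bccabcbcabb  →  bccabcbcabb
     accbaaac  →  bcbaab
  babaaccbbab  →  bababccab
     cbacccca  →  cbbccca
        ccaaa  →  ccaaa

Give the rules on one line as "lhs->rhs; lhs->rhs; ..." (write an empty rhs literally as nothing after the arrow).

  | baca => bba => ca
  | aababaaaa
  | bacc => bbc
  | caaaabbc

ac->b; bba->ca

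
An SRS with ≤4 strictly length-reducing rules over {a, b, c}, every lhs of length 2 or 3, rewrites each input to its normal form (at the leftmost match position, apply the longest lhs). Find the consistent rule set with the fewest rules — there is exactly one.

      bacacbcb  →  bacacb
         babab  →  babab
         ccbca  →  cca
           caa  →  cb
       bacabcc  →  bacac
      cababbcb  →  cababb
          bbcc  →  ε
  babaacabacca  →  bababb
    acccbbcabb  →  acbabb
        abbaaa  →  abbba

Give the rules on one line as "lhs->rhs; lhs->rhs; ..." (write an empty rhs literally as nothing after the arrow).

aa->b; acc->a; bc->

  | bacacbcb => bacacb
  | babab
  | ccbca => cca
  | caa => cb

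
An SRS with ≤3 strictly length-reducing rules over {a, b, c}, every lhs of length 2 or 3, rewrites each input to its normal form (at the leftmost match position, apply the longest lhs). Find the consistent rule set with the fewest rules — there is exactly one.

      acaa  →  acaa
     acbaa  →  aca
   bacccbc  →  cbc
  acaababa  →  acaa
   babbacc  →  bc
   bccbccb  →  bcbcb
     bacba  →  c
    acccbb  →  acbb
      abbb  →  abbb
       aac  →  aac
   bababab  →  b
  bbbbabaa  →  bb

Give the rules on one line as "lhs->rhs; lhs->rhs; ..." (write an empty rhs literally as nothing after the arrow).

ba->; cc->c

  | acaa
  | acbaa => aca
  | bacccbc => cccbc => ccbc => cbc
  | acaababa => acaaba => acaa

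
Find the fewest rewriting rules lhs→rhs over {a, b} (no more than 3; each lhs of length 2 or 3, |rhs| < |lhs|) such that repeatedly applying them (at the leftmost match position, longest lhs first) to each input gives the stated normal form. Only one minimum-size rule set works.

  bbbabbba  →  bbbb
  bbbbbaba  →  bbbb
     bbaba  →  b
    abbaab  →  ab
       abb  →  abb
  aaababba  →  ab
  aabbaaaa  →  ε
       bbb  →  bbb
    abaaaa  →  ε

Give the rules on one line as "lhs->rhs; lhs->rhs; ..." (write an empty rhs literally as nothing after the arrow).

aa->; ba->

  | bbbabbba => bbbbba => bbbb
  | bbbbbaba => bbbbba => bbbb
  | bbaba => bba => b
  | abbaab => abab => ab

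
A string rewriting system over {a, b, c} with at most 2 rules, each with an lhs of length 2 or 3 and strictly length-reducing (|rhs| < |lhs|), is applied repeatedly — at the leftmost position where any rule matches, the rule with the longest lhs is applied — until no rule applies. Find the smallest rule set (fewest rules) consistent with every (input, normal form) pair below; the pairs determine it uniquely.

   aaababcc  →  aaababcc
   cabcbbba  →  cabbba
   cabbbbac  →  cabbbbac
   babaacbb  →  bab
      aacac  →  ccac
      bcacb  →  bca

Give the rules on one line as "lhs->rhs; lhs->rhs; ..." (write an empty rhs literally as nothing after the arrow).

  | aaababcc
  | cabcbbba => cabbba
  | cabbbbac
  | babaacbb => babccbb => babcb => bab

aac->cc; cb->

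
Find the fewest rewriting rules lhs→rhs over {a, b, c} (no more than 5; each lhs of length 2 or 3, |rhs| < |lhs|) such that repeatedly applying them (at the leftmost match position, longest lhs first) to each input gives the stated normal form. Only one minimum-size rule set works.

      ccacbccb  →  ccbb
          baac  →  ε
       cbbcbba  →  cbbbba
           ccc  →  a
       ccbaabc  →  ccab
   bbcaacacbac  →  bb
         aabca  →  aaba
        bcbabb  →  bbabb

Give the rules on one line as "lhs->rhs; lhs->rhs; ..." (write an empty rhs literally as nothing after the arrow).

  | ccacbccb => ccbccb => ccbcb => ccbb
  | baac => ac => ε
  | cbbcbba => cbbbba
  | ccc => a

ac->; baa->a; bc->b; ccc->a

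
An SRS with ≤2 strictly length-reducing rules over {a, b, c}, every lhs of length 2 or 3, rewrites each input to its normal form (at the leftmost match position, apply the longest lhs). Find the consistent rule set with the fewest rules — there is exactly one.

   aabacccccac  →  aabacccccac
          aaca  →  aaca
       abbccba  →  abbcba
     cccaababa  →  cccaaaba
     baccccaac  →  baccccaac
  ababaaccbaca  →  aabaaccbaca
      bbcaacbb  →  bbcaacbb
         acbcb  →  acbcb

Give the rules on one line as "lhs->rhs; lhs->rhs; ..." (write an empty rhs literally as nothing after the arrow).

  | aabacccccac
  | aaca
  | abbccba => abbcba
  | cccaababa => cccaaaba

bab->ab; bcc->bc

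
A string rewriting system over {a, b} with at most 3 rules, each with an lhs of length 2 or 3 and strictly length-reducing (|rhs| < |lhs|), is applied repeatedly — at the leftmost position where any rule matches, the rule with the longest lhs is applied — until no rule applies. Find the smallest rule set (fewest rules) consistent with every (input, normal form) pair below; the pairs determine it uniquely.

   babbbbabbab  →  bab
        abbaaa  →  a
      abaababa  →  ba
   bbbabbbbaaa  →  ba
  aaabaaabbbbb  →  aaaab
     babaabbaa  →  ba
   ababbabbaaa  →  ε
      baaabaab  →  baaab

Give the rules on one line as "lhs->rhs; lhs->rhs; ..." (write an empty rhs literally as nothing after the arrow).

aba->; bb->; bba->bb

  | babbbbabbab => babbabbab => babbbbab => babbab => babbb => bab
  | abbaaa => abbaa => abba => abb => a
  | abaababa => ababa => ba
  | bbbabbbbaaa => babbbbaaa => babbaaa => babbaa => babba => babb => ba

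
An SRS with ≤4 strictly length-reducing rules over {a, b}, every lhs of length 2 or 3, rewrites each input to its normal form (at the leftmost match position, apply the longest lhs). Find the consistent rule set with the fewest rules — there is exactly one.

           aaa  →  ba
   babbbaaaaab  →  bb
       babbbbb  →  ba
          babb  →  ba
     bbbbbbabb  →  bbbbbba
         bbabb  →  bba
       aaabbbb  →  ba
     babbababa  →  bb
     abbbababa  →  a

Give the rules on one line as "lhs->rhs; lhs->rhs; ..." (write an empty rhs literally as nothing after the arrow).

  | aaa => ba
  | babbbaaaaab => babbaaaaab => babaaaaab => baaaaaab => baaaab => baab => bb
  | babbbbb => babbbb => babbb => babb => bab => ba
  | babb => bab => ba

aa->a; aaa->ba; ab->a; baa->b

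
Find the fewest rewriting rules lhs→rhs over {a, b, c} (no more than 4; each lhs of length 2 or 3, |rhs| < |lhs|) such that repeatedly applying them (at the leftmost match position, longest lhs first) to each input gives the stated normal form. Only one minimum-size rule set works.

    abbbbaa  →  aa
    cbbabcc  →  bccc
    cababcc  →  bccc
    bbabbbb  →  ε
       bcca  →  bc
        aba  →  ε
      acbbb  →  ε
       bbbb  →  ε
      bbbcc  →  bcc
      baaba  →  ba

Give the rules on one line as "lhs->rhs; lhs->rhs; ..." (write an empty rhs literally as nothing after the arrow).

  | abbbbaa => cbbbaa => bbaa => aa
  | cbbabcc => babcc => bccc
  | cababcc => babcc => bccc
  | bbabbbb => abbbb => cbbb => bb => ε

ab->c; bb->; ca->; cb->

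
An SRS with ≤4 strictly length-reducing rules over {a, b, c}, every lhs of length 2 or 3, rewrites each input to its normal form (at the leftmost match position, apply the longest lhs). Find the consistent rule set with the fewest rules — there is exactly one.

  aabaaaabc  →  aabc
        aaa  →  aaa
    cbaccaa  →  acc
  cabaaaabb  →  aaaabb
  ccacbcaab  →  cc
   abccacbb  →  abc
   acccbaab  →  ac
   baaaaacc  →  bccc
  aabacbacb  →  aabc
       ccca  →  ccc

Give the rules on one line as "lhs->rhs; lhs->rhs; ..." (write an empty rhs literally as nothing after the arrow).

  | aabaaaabc => aabcaabc => aabcabc => aabcbc => aabc
  | aaa
  | cbaccaa => accaa => acca => acc
  | cabaaaabb => cbaaaabb => aaaabb

baa->bc; ca->c; cb->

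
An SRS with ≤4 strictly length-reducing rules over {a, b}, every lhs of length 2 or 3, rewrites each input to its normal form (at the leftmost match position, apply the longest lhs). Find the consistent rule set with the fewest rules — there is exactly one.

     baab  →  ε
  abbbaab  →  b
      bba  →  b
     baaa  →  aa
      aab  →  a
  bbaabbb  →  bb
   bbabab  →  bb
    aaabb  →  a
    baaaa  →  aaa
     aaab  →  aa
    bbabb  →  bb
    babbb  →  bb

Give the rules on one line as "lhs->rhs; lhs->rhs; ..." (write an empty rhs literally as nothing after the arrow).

ab->; ba->; bbb->bb

  | baab => ab => ε
  | abbbaab => bbaab => bab => b
  | bba => b
  | baaa => aa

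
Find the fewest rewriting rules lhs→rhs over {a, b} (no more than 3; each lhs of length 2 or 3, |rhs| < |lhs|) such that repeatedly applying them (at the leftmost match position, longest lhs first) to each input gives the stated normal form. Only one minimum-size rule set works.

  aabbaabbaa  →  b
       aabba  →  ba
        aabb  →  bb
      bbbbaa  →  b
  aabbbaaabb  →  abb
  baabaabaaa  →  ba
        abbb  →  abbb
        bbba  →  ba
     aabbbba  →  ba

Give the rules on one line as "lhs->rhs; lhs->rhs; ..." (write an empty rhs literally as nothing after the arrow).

aa->; bab->ab; bba->ba

  | aabbaabbaa => bbaabbaa => baabbaa => bbbaa => bbaa => baa => b
  | aabba => bba => ba
  | aabb => bb
  | bbbbaa => bbbaa => bbaa => baa => b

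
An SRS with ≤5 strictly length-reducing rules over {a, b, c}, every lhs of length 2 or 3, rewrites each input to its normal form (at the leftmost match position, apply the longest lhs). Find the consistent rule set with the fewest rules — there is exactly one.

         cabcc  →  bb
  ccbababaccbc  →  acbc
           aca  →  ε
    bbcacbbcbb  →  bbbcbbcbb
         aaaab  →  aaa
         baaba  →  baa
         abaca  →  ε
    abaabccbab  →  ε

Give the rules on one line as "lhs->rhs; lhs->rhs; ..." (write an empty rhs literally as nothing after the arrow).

  | cabcc => bbcc => bb
  | ccbababaccbc => bababaccbc => babaccbc => baccbc => acbc
  | aca => ab => ε
  | bbcacbbcbb => bbbcbbcbb

ab->; bac->a; ca->b; cc->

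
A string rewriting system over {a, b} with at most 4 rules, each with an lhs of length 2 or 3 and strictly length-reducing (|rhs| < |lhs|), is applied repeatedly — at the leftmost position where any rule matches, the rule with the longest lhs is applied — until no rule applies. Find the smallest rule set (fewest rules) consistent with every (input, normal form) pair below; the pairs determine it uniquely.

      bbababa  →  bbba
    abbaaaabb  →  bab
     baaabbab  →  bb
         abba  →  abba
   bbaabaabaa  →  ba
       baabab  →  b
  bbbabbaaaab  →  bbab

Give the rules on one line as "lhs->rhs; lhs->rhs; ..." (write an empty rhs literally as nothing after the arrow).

aab->ba; aba->; baa->a

  | bbababa => bbba
  | abbaaaabb => abaaabb => aabb => bab
  | baaabbab => aabbab => babab => bb
  | abba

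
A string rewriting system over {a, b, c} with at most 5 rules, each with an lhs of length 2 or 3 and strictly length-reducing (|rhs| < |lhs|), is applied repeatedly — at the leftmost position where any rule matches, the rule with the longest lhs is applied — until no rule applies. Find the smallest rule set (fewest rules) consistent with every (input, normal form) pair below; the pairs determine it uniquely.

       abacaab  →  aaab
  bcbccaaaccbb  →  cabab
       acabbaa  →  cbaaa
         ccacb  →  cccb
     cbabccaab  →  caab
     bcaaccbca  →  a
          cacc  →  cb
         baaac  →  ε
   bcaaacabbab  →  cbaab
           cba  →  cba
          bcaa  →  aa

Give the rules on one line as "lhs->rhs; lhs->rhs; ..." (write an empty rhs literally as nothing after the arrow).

  | abacaab => abcaab => aaab
  | bcbccaaaccbb => bccaaaccbb => caaaccbb => caabbb => cabab
  | acabbaa => cabbaa => cbaaa
  | ccacb => cccb

abb->ba; ac->c; acc->b; bc->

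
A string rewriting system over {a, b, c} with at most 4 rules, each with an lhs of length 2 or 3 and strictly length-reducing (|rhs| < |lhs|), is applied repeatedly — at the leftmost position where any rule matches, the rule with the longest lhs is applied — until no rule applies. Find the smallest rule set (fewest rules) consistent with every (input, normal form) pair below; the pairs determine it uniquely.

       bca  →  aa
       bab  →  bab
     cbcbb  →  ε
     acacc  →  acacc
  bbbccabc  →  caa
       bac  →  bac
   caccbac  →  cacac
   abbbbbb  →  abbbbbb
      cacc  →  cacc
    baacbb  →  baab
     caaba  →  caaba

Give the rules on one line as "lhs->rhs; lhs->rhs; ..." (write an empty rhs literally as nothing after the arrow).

bba->; bc->a; cb->; cbc->cc

  | bca => aa
  | bab
  | cbcbb => ccbb => cb => ε
  | acacc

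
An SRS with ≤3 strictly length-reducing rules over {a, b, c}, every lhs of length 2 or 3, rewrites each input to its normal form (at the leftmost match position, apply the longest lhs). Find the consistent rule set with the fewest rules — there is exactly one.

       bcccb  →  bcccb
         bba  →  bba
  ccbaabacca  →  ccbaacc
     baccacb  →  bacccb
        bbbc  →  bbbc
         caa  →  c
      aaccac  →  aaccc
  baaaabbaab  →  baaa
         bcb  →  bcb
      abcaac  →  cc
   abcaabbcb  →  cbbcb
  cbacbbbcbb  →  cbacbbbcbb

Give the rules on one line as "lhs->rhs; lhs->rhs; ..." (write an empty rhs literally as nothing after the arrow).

  | bcccb
  | bba
  | ccbaabacca => ccbaacca => ccbaacc
  | baccacb => bacccb

ab->; ca->c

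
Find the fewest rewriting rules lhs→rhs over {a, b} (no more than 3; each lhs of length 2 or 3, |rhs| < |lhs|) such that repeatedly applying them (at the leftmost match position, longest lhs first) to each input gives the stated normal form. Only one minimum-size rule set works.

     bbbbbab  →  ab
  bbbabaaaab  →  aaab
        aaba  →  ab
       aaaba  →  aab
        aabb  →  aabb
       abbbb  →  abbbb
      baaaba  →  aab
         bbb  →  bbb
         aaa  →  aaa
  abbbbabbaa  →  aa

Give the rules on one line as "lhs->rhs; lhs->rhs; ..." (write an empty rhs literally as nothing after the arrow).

aba->b; ba->a

  | bbbbbab => bbbbab => bbbab => bbab => bab => ab
  | bbbabaaaab => bbabaaaab => babaaaab => abaaaab => baaab => aaab
  | aaba => ab
  | aaaba => aab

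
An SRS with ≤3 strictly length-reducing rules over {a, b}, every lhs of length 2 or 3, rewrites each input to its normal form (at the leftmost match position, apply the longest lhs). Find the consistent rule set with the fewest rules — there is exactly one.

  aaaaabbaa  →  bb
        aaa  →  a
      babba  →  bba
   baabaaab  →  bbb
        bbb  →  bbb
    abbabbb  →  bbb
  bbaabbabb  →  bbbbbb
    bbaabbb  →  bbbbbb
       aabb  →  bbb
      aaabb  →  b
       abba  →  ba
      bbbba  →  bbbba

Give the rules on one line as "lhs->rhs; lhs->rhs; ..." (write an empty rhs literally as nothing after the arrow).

  | aaaaabbaa => aaabbaa => abbaa => baa => bb
  | aaa => a
  | babba => bba
  | baabaaab => bbbaaab => bbbab => bbb

aa->b; aaa->a; ab->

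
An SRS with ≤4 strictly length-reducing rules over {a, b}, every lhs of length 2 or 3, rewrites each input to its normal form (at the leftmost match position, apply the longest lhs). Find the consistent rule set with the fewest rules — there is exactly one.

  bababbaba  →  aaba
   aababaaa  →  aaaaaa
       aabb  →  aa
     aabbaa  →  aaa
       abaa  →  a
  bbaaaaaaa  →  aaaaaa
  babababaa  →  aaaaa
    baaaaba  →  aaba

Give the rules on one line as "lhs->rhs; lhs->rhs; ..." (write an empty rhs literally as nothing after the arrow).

  | bababbaba => aabbaba => aaba
  | aababaaa => aaaaaa
  | aabb => aa
  | aabbaa => aaa

baa->; bab->a; bb->; bba->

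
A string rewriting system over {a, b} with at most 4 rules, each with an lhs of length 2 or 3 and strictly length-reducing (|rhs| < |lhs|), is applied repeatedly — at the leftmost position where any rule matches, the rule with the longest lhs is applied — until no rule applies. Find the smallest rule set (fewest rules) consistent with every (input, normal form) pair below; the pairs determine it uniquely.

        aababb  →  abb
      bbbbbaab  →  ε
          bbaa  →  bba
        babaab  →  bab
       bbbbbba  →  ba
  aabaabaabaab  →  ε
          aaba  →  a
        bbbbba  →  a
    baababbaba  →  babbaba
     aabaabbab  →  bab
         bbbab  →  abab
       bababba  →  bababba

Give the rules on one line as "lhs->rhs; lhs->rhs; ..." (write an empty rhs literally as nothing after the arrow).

  | aababb => abb
  | bbbbbaab => abbbaab => aabaab => aab => ε
  | bbaa => bba
  | babaab => bab

aa->a; aab->; bbb->ab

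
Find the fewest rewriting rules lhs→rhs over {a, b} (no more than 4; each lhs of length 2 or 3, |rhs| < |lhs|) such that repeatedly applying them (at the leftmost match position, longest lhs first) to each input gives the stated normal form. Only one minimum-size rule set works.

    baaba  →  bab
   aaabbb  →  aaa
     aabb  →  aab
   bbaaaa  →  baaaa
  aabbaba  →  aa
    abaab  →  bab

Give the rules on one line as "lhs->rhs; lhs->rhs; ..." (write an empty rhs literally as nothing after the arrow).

  | baaba => babb => bab
  | aaabbb => aaa
  | aabb => aab
  | bbaaaa => baaaa

aba->bb; bb->b; bbb->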